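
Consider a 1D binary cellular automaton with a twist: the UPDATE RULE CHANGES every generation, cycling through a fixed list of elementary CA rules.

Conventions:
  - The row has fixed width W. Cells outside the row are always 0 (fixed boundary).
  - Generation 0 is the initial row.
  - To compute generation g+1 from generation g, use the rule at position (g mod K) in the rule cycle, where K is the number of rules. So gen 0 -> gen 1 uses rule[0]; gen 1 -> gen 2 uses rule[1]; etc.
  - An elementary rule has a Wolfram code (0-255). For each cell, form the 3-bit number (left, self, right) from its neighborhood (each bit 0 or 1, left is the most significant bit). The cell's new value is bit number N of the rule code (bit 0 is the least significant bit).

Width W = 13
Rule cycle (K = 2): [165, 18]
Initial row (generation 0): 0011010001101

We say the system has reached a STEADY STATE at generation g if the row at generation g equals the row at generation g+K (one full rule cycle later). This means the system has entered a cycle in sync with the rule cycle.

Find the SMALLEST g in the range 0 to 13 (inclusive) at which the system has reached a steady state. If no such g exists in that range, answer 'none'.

Gen 0: 0011010001101
Gen 1 (rule 165): 1000110100011
Gen 2 (rule 18): 0101000010100
Gen 3 (rule 165): 0111011011101
Gen 4 (rule 18): 1000000000000
Gen 5 (rule 165): 1011111111111
Gen 6 (rule 18): 0000000000000
Gen 7 (rule 165): 1111111111111
Gen 8 (rule 18): 0000000000000
Gen 9 (rule 165): 1111111111111
Gen 10 (rule 18): 0000000000000
Gen 11 (rule 165): 1111111111111
Gen 12 (rule 18): 0000000000000
Gen 13 (rule 165): 1111111111111
Gen 14 (rule 18): 0000000000000
Gen 15 (rule 165): 1111111111111

Answer: 6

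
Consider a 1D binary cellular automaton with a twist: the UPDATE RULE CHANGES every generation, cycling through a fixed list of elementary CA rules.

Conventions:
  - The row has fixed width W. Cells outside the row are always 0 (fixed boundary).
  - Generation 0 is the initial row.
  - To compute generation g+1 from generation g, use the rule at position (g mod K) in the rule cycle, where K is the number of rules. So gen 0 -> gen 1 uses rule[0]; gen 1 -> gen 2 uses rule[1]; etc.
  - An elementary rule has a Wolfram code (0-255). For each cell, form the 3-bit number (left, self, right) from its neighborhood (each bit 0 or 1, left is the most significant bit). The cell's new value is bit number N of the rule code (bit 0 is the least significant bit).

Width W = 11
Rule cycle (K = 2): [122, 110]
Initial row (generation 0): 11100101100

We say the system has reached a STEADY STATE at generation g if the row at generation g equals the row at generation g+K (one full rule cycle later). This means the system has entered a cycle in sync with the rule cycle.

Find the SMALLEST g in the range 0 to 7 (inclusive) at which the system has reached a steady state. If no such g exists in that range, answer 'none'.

Answer: 3

Derivation:
Gen 0: 11100101100
Gen 1 (rule 122): 10111011110
Gen 2 (rule 110): 11101110010
Gen 3 (rule 122): 10111011101
Gen 4 (rule 110): 11101110111
Gen 5 (rule 122): 10111011101
Gen 6 (rule 110): 11101110111
Gen 7 (rule 122): 10111011101
Gen 8 (rule 110): 11101110111
Gen 9 (rule 122): 10111011101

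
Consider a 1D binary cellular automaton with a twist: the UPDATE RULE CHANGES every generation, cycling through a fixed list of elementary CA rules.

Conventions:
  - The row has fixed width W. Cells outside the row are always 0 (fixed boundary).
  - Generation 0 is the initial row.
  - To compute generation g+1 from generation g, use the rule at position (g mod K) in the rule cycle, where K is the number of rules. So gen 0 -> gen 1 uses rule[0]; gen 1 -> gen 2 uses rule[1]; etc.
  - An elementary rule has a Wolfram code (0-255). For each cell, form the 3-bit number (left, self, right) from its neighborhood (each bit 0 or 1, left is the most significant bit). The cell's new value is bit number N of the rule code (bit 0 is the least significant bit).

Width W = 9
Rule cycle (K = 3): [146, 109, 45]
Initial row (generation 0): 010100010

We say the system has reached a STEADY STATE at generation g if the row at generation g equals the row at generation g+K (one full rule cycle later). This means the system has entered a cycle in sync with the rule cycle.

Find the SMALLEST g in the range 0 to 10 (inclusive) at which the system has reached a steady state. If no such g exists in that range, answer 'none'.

Gen 0: 010100010
Gen 1 (rule 146): 100010101
Gen 2 (rule 109): 101011111
Gen 3 (rule 45): 111110000
Gen 4 (rule 146): 011101000
Gen 5 (rule 109): 010111011
Gen 6 (rule 45): 011100110
Gen 7 (rule 146): 101011001
Gen 8 (rule 109): 111111001
Gen 9 (rule 45): 100000001
Gen 10 (rule 146): 010000010
Gen 11 (rule 109): 010111010
Gen 12 (rule 45): 011100110
Gen 13 (rule 146): 101011001

Answer: none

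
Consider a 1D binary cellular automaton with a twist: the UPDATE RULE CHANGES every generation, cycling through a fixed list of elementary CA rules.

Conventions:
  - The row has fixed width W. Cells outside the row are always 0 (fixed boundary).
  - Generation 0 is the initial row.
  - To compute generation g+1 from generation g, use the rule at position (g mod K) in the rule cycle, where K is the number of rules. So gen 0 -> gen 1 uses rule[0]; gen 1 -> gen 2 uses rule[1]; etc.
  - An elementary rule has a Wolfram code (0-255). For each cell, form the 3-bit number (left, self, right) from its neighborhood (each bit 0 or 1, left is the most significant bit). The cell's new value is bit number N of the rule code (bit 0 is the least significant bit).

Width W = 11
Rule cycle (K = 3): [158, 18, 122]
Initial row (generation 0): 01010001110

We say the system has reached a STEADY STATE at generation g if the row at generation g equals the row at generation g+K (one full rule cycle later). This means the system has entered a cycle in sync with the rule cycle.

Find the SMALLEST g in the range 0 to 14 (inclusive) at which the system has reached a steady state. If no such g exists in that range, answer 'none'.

Answer: 2

Derivation:
Gen 0: 01010001110
Gen 1 (rule 158): 11011011101
Gen 2 (rule 18): 00000000000
Gen 3 (rule 122): 00000000000
Gen 4 (rule 158): 00000000000
Gen 5 (rule 18): 00000000000
Gen 6 (rule 122): 00000000000
Gen 7 (rule 158): 00000000000
Gen 8 (rule 18): 00000000000
Gen 9 (rule 122): 00000000000
Gen 10 (rule 158): 00000000000
Gen 11 (rule 18): 00000000000
Gen 12 (rule 122): 00000000000
Gen 13 (rule 158): 00000000000
Gen 14 (rule 18): 00000000000
Gen 15 (rule 122): 00000000000
Gen 16 (rule 158): 00000000000
Gen 17 (rule 18): 00000000000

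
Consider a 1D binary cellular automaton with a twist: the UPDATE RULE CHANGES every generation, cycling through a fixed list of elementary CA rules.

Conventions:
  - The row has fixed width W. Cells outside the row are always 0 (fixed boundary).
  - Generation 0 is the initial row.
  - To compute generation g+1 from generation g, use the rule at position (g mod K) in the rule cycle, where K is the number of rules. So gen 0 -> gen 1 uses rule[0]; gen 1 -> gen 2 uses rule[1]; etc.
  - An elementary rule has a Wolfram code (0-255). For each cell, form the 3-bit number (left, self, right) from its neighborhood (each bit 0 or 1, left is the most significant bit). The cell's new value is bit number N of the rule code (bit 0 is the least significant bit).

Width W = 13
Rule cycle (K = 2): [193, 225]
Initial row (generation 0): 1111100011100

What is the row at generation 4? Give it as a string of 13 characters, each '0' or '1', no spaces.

Answer: 0000111010000

Derivation:
Gen 0: 1111100011100
Gen 1 (rule 193): 0111101001101
Gen 2 (rule 225): 0011110000110
Gen 3 (rule 193): 1001110110010
Gen 4 (rule 225): 0000111010000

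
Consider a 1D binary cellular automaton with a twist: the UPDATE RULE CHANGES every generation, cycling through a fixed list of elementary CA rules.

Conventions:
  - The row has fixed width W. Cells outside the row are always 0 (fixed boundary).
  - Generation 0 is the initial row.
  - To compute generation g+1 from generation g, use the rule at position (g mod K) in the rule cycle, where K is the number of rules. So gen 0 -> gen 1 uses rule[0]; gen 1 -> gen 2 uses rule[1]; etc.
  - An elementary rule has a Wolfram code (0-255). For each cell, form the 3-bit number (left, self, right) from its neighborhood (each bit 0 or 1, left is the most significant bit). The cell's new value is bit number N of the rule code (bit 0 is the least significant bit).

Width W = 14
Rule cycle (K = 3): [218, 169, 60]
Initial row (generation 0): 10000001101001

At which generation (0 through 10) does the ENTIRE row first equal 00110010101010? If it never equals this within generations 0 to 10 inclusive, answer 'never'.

Answer: never

Derivation:
Gen 0: 10000001101001
Gen 1 (rule 218): 01000011100110
Gen 2 (rule 169): 00011011000100
Gen 3 (rule 60): 00010110100110
Gen 4 (rule 218): 00100110011111
Gen 5 (rule 169): 10000100011110
Gen 6 (rule 60): 11000110010001
Gen 7 (rule 218): 11101111101010
Gen 8 (rule 169): 11011111010100
Gen 9 (rule 60): 10110000111110
Gen 10 (rule 218): 00111001111111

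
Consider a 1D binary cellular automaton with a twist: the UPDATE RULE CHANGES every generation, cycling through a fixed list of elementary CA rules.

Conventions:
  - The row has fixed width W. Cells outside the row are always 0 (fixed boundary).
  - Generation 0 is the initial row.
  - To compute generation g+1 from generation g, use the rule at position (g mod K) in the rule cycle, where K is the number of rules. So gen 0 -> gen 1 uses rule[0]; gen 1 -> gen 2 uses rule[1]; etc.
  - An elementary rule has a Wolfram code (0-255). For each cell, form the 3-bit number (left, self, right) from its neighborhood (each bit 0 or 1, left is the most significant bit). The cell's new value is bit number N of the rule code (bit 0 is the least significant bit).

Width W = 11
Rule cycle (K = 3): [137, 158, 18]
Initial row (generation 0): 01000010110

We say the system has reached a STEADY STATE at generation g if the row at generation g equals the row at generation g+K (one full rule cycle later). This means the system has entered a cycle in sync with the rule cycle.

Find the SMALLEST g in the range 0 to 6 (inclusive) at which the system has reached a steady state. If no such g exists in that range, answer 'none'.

Gen 0: 01000010110
Gen 1 (rule 137): 00011000100
Gen 2 (rule 158): 00110101110
Gen 3 (rule 18): 01000000001
Gen 4 (rule 137): 00011111100
Gen 5 (rule 158): 00111111010
Gen 6 (rule 18): 01000000001
Gen 7 (rule 137): 00011111100
Gen 8 (rule 158): 00111111010
Gen 9 (rule 18): 01000000001

Answer: 3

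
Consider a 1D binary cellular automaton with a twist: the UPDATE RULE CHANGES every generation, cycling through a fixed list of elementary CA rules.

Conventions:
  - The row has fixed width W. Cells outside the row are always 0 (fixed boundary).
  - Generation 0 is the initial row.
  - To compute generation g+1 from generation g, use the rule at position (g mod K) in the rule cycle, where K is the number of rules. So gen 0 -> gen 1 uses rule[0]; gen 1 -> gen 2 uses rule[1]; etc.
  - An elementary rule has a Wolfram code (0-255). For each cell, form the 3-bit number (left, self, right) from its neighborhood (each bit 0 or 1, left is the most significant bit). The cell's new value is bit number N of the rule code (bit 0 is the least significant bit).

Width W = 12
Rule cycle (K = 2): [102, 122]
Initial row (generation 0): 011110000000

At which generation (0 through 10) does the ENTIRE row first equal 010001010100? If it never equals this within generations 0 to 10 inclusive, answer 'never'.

Gen 0: 011110000000
Gen 1 (rule 102): 100010000000
Gen 2 (rule 122): 010101000000
Gen 3 (rule 102): 111111000000
Gen 4 (rule 122): 100001100000
Gen 5 (rule 102): 100010100000
Gen 6 (rule 122): 010101010000
Gen 7 (rule 102): 111111110000
Gen 8 (rule 122): 100000011000
Gen 9 (rule 102): 100000101000
Gen 10 (rule 122): 010001010100

Answer: 10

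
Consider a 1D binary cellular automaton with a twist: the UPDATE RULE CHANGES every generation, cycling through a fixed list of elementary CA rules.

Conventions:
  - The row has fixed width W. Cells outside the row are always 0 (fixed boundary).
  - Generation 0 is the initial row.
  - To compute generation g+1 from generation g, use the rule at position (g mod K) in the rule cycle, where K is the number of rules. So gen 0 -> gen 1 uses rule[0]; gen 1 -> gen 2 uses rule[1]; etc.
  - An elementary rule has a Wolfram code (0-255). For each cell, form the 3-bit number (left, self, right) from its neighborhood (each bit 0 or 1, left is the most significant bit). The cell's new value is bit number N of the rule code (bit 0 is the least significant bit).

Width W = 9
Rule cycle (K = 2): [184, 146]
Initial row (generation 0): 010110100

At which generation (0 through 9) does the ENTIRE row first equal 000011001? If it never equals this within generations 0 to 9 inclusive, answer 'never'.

Gen 0: 010110100
Gen 1 (rule 184): 001101010
Gen 2 (rule 146): 010000001
Gen 3 (rule 184): 001000000
Gen 4 (rule 146): 010100000
Gen 5 (rule 184): 001010000
Gen 6 (rule 146): 010001000
Gen 7 (rule 184): 001000100
Gen 8 (rule 146): 010101010
Gen 9 (rule 184): 001010101

Answer: never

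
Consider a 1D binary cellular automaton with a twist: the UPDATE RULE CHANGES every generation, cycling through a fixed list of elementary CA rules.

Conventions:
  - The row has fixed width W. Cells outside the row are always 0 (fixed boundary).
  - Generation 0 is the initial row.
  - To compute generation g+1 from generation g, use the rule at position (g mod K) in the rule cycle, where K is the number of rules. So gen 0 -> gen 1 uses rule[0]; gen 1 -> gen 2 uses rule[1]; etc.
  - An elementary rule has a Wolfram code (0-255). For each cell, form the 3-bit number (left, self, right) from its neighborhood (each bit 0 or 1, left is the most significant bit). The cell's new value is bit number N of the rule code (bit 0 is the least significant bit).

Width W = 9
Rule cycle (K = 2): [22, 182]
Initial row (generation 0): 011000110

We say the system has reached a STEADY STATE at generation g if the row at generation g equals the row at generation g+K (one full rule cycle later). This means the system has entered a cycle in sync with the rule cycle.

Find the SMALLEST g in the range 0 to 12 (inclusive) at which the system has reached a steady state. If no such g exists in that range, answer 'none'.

Gen 0: 011000110
Gen 1 (rule 22): 100101001
Gen 2 (rule 182): 111111111
Gen 3 (rule 22): 000000000
Gen 4 (rule 182): 000000000
Gen 5 (rule 22): 000000000
Gen 6 (rule 182): 000000000
Gen 7 (rule 22): 000000000
Gen 8 (rule 182): 000000000
Gen 9 (rule 22): 000000000
Gen 10 (rule 182): 000000000
Gen 11 (rule 22): 000000000
Gen 12 (rule 182): 000000000
Gen 13 (rule 22): 000000000
Gen 14 (rule 182): 000000000

Answer: 3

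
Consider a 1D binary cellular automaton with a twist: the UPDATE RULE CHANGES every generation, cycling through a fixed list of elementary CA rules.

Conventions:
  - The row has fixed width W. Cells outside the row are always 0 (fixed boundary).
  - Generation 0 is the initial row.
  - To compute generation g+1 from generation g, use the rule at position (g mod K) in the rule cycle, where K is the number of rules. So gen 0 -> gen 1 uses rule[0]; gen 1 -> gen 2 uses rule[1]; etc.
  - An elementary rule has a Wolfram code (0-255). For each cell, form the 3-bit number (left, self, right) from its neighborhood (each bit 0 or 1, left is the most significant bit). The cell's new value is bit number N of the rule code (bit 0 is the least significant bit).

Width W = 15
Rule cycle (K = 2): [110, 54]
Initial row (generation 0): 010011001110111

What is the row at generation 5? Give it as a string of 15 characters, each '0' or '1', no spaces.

Answer: 101110110111000

Derivation:
Gen 0: 010011001110111
Gen 1 (rule 110): 110111011011101
Gen 2 (rule 54): 001000100100011
Gen 3 (rule 110): 011001101100111
Gen 4 (rule 54): 100110010011000
Gen 5 (rule 110): 101110110111000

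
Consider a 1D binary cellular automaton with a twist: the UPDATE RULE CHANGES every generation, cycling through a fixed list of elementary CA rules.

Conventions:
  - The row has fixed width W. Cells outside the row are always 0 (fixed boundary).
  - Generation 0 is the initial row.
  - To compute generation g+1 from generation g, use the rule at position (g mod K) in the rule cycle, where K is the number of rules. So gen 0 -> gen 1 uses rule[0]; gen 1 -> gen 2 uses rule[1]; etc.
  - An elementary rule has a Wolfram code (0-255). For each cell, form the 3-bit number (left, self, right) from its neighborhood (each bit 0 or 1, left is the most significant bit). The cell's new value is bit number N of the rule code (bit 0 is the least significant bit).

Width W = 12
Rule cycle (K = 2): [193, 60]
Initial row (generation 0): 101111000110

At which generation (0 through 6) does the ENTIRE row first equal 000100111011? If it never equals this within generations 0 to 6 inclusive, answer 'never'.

Gen 0: 101111000110
Gen 1 (rule 193): 000111010010
Gen 2 (rule 60): 000100111011
Gen 3 (rule 193): 110000011001
Gen 4 (rule 60): 101000010101
Gen 5 (rule 193): 000011000000
Gen 6 (rule 60): 000010100000

Answer: 2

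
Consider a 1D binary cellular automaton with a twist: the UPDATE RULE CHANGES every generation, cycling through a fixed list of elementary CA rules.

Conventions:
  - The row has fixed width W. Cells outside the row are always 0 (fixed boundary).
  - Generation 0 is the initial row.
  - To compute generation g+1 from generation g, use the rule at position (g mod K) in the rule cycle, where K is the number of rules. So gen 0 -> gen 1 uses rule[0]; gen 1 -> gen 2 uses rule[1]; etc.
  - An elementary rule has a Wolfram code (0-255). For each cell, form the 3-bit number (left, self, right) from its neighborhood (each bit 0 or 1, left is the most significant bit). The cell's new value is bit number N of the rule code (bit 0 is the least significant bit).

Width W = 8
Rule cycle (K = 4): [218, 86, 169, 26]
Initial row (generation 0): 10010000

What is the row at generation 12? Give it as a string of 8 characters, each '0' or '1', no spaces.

Gen 0: 10010000
Gen 1 (rule 218): 01101000
Gen 2 (rule 86): 10101100
Gen 3 (rule 169): 01011001
Gen 4 (rule 26): 10010110
Gen 5 (rule 218): 01100111
Gen 6 (rule 86): 10111001
Gen 7 (rule 169): 01110000
Gen 8 (rule 26): 11001000
Gen 9 (rule 218): 11110100
Gen 10 (rule 86): 00010110
Gen 11 (rule 169): 11001100
Gen 12 (rule 26): 10111010

Answer: 10111010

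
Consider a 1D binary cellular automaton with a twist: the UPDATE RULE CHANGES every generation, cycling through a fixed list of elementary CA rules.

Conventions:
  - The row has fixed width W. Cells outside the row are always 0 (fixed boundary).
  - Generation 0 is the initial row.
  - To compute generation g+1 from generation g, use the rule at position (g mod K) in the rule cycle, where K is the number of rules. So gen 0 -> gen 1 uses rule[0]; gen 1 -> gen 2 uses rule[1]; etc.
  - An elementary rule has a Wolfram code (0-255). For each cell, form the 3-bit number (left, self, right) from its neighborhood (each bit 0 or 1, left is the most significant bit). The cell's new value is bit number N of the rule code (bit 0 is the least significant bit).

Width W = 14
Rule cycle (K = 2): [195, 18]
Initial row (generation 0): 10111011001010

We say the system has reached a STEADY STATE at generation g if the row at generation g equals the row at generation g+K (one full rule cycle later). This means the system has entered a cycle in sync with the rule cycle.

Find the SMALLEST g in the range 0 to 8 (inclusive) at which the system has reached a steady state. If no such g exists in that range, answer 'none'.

Answer: 6

Derivation:
Gen 0: 10111011001010
Gen 1 (rule 195): 00011001010000
Gen 2 (rule 18): 00100110001000
Gen 3 (rule 195): 11001010110011
Gen 4 (rule 18): 00110000001100
Gen 5 (rule 195): 11010111110101
Gen 6 (rule 18): 00000000000000
Gen 7 (rule 195): 11111111111111
Gen 8 (rule 18): 00000000000000
Gen 9 (rule 195): 11111111111111
Gen 10 (rule 18): 00000000000000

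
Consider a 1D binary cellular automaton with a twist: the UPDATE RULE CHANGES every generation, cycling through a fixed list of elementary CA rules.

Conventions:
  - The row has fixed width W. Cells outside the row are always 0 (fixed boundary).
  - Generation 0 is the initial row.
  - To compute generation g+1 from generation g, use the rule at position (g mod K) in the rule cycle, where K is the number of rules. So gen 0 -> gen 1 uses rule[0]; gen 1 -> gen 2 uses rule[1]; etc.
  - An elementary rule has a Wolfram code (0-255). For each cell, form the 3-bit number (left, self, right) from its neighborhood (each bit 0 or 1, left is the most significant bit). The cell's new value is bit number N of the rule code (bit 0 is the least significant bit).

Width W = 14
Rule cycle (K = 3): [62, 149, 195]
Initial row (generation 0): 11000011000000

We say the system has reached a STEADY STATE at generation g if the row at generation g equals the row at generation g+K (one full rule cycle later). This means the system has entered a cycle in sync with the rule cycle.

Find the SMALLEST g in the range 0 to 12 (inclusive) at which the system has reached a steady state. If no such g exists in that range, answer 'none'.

Gen 0: 11000011000000
Gen 1 (rule 62): 10100110100000
Gen 2 (rule 149): 10110000111111
Gen 3 (rule 195): 00010111011111
Gen 4 (rule 62): 00111100110000
Gen 5 (rule 149): 10011010001111
Gen 6 (rule 195): 00101000110111
Gen 7 (rule 62): 01111101101100
Gen 8 (rule 149): 00111000000011
Gen 9 (rule 195): 11011011111101
Gen 10 (rule 62): 10110110000011
Gen 11 (rule 149): 10000001111000
Gen 12 (rule 195): 00111110111011
Gen 13 (rule 62): 01100001100110
Gen 14 (rule 149): 00011100010001
Gen 15 (rule 195): 11101101100110

Answer: none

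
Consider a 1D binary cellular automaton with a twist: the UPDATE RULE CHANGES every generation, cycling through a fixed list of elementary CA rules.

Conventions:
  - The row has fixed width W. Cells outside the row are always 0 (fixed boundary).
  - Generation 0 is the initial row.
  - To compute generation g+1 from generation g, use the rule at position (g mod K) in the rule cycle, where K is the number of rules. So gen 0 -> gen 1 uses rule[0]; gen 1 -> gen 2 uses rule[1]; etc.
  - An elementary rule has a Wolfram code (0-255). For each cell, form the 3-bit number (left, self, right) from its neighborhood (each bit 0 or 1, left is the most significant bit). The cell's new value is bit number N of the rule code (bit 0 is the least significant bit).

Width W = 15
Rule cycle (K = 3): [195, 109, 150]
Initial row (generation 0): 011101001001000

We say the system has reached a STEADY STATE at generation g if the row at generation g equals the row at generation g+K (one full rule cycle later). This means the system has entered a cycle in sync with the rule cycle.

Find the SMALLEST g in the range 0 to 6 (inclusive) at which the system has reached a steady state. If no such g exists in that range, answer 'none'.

Answer: none

Derivation:
Gen 0: 011101001001000
Gen 1 (rule 195): 101100010010011
Gen 2 (rule 109): 111101010010011
Gen 3 (rule 150): 011001011111100
Gen 4 (rule 195): 101010001111101
Gen 5 (rule 109): 111110101000111
Gen 6 (rule 150): 011100101101010
Gen 7 (rule 195): 101101000100000
Gen 8 (rule 109): 111111010101111
Gen 9 (rule 150): 011110010100110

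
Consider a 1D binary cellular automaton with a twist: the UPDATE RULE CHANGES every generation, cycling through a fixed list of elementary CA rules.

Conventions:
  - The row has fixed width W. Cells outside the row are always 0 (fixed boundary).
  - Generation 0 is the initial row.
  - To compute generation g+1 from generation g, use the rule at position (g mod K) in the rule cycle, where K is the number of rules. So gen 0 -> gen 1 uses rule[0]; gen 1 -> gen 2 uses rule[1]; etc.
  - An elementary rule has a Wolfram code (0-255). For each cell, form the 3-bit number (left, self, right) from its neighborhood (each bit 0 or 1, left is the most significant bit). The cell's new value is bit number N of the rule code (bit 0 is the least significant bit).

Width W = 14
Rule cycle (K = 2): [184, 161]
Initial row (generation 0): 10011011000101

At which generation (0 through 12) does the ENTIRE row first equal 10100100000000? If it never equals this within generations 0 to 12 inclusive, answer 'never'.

Answer: 5

Derivation:
Gen 0: 10011011000101
Gen 1 (rule 184): 01010110100010
Gen 2 (rule 161): 00101001001000
Gen 3 (rule 184): 00010100100100
Gen 4 (rule 161): 11001000000001
Gen 5 (rule 184): 10100100000000
Gen 6 (rule 161): 01000001111111
Gen 7 (rule 184): 00100001111110
Gen 8 (rule 161): 10001100111100
Gen 9 (rule 184): 01001010111010
Gen 10 (rule 161): 00000101010100
Gen 11 (rule 184): 00000010101010
Gen 12 (rule 161): 11111001010100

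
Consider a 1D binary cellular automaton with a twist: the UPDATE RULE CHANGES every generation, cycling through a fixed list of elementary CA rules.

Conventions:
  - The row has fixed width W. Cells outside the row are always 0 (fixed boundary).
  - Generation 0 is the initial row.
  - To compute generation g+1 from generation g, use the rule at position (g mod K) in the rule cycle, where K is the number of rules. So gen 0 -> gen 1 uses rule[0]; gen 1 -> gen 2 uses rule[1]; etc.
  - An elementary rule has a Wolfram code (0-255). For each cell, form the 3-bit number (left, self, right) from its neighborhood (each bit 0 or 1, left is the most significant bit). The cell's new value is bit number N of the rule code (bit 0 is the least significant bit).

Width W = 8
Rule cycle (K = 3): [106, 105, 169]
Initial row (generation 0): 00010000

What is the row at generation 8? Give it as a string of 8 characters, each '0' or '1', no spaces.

Gen 0: 00010000
Gen 1 (rule 106): 00100000
Gen 2 (rule 105): 10001111
Gen 3 (rule 169): 00101110
Gen 4 (rule 106): 01011010
Gen 5 (rule 105): 00111100
Gen 6 (rule 169): 10111001
Gen 7 (rule 106): 01101010
Gen 8 (rule 105): 01110100

Answer: 01110100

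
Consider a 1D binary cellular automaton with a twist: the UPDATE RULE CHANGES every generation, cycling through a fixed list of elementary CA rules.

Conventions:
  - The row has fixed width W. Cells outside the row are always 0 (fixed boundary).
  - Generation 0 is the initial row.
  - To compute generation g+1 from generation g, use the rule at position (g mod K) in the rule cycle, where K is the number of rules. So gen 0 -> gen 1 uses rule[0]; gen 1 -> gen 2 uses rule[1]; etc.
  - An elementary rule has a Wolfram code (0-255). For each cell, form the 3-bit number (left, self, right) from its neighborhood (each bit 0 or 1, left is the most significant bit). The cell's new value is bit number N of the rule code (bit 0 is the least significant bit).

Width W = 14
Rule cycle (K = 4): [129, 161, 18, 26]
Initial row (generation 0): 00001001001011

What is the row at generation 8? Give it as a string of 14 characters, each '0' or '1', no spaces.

Gen 0: 00001001001011
Gen 1 (rule 129): 11100000000000
Gen 2 (rule 161): 01001111111111
Gen 3 (rule 18): 10110000000000
Gen 4 (rule 26): 00101000000000
Gen 5 (rule 129): 10000011111111
Gen 6 (rule 161): 00111001111110
Gen 7 (rule 18): 01000110000001
Gen 8 (rule 26): 10101101000010

Answer: 10101101000010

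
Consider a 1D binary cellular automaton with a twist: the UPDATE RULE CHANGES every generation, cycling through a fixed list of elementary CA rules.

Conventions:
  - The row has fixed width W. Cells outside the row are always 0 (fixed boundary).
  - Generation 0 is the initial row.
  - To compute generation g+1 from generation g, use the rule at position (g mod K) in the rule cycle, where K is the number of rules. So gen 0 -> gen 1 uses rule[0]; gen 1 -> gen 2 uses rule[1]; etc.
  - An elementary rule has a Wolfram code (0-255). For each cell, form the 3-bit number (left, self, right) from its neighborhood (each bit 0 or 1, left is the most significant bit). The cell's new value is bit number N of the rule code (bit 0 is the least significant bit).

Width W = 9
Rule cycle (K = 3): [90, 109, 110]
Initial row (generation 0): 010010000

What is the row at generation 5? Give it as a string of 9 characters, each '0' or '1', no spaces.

Answer: 010011001

Derivation:
Gen 0: 010010000
Gen 1 (rule 90): 101101000
Gen 2 (rule 109): 111111011
Gen 3 (rule 110): 100001111
Gen 4 (rule 90): 010011001
Gen 5 (rule 109): 010011001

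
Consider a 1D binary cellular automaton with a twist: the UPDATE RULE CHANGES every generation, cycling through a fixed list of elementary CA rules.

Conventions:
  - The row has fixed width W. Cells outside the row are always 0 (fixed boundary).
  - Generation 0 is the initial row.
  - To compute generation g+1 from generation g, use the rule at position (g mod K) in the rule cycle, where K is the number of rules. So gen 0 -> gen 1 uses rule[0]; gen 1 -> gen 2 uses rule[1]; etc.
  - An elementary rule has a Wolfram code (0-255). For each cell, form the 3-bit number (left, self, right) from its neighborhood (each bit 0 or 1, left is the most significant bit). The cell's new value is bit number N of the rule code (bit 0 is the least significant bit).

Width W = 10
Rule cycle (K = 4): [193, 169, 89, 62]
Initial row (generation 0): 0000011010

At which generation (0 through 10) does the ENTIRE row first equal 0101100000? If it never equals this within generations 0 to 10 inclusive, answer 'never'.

Gen 0: 0000011010
Gen 1 (rule 193): 1111001000
Gen 2 (rule 169): 1110000011
Gen 3 (rule 89): 1011111011
Gen 4 (rule 62): 1110000110
Gen 5 (rule 193): 0110110010
Gen 6 (rule 169): 0101100000
Gen 7 (rule 89): 0001111111
Gen 8 (rule 62): 0011000000
Gen 9 (rule 193): 1001011111
Gen 10 (rule 169): 0000111110

Answer: 6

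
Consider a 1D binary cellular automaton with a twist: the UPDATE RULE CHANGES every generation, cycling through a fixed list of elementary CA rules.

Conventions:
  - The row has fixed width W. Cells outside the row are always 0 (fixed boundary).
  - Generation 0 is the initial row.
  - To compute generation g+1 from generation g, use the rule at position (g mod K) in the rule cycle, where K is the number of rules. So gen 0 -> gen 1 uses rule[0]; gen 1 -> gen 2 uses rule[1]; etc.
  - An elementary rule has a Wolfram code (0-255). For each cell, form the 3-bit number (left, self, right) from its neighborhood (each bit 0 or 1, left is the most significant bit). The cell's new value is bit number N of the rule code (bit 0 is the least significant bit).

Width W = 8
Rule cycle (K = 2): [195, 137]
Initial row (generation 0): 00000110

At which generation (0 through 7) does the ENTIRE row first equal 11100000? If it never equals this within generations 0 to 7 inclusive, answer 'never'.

Answer: never

Derivation:
Gen 0: 00000110
Gen 1 (rule 195): 11111010
Gen 2 (rule 137): 11110000
Gen 3 (rule 195): 01110111
Gen 4 (rule 137): 01100110
Gen 5 (rule 195): 10101010
Gen 6 (rule 137): 00000000
Gen 7 (rule 195): 11111111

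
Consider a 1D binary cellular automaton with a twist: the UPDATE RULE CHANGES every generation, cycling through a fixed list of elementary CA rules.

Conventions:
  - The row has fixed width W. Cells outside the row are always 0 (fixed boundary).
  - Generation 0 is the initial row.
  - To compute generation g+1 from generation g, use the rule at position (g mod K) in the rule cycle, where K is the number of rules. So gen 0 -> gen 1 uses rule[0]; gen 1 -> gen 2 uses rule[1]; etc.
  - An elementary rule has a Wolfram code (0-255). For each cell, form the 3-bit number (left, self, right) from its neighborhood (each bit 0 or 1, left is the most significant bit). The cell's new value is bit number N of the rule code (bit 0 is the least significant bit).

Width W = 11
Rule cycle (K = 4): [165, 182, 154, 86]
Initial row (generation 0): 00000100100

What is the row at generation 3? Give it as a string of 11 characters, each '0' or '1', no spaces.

Gen 0: 00000100100
Gen 1 (rule 165): 11110100101
Gen 2 (rule 182): 01101111111
Gen 3 (rule 154): 11001111110

Answer: 11001111110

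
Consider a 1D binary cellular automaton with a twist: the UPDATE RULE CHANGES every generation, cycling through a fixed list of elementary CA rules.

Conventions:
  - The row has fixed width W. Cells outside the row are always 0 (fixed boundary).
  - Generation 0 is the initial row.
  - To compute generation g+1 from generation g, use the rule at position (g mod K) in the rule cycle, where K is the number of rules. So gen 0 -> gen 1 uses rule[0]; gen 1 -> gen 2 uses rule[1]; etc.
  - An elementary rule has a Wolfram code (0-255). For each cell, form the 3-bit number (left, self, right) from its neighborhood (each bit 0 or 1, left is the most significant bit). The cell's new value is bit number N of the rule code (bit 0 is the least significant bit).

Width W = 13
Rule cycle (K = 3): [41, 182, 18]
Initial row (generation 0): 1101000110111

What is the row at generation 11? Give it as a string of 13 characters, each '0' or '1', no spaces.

Gen 0: 1101000110111
Gen 1 (rule 41): 1010010101100
Gen 2 (rule 182): 1111111110010
Gen 3 (rule 18): 0000000001101
Gen 4 (rule 41): 1111111101010
Gen 5 (rule 182): 0111111011111
Gen 6 (rule 18): 1000000000000
Gen 7 (rule 41): 0011111111111
Gen 8 (rule 182): 0101111111110
Gen 9 (rule 18): 1000000000001
Gen 10 (rule 41): 0011111111100
Gen 11 (rule 182): 0101111111010

Answer: 0101111111010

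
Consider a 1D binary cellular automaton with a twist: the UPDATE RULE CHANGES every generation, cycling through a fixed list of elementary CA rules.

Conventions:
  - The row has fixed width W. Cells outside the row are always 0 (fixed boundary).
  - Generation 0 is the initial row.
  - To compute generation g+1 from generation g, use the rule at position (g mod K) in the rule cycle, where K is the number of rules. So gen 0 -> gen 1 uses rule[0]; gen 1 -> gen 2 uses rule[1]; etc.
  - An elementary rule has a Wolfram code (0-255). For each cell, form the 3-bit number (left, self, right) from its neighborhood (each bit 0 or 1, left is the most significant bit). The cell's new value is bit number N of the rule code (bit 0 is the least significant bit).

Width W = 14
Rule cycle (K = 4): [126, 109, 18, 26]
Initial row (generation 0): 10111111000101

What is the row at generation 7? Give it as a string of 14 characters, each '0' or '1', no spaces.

Gen 0: 10111111000101
Gen 1 (rule 126): 11100001101111
Gen 2 (rule 109): 10101101111001
Gen 3 (rule 18): 00000000000110
Gen 4 (rule 26): 00000000001101
Gen 5 (rule 126): 00000000011111
Gen 6 (rule 109): 11111111010001
Gen 7 (rule 18): 00000000001010

Answer: 00000000001010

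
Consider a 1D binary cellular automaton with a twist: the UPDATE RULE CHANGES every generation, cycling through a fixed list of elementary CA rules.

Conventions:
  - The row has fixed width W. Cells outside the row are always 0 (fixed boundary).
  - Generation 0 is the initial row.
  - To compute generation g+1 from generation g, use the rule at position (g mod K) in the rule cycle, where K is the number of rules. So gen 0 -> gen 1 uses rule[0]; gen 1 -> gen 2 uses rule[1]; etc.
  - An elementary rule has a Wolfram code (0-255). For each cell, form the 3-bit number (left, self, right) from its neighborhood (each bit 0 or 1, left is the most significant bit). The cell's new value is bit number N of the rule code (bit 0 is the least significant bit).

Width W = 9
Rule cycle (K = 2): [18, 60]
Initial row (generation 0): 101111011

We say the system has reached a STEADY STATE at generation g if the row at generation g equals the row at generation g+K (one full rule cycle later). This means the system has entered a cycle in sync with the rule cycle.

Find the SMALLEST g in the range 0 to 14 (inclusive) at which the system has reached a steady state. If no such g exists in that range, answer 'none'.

Answer: 1

Derivation:
Gen 0: 101111011
Gen 1 (rule 18): 000000000
Gen 2 (rule 60): 000000000
Gen 3 (rule 18): 000000000
Gen 4 (rule 60): 000000000
Gen 5 (rule 18): 000000000
Gen 6 (rule 60): 000000000
Gen 7 (rule 18): 000000000
Gen 8 (rule 60): 000000000
Gen 9 (rule 18): 000000000
Gen 10 (rule 60): 000000000
Gen 11 (rule 18): 000000000
Gen 12 (rule 60): 000000000
Gen 13 (rule 18): 000000000
Gen 14 (rule 60): 000000000
Gen 15 (rule 18): 000000000
Gen 16 (rule 60): 000000000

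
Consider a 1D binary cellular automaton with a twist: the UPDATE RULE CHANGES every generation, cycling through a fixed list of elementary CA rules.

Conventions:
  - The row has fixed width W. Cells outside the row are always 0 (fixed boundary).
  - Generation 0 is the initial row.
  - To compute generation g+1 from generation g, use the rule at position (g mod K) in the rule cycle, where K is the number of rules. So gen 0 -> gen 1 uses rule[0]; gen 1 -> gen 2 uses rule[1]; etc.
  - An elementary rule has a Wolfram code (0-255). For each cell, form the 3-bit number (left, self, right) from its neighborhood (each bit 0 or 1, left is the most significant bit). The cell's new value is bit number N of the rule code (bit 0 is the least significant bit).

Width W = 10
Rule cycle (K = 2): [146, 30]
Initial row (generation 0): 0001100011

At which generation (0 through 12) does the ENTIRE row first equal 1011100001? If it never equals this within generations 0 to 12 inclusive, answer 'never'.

Gen 0: 0001100011
Gen 1 (rule 146): 0010010100
Gen 2 (rule 30): 0111110110
Gen 3 (rule 146): 1011100001
Gen 4 (rule 30): 1010010011
Gen 5 (rule 146): 0001101100
Gen 6 (rule 30): 0011001010
Gen 7 (rule 146): 0100110001
Gen 8 (rule 30): 1111101011
Gen 9 (rule 146): 0111000000
Gen 10 (rule 30): 1100100000
Gen 11 (rule 146): 0011010000
Gen 12 (rule 30): 0110011000

Answer: 3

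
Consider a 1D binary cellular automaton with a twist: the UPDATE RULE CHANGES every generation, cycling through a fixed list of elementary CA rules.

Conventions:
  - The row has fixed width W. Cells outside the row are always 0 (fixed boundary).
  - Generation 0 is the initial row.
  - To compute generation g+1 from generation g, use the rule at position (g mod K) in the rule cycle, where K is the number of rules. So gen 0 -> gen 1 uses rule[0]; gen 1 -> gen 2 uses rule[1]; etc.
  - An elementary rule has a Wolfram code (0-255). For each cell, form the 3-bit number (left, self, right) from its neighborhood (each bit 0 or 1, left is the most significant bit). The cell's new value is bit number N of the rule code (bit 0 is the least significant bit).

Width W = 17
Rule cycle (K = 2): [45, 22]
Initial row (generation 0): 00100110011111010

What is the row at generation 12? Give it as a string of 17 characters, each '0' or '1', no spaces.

Gen 0: 00100110011111010
Gen 1 (rule 45): 10100100010000110
Gen 2 (rule 22): 10111110111001001
Gen 3 (rule 45): 11100001100001001
Gen 4 (rule 22): 00010010010011111
Gen 5 (rule 45): 11010010010010000
Gen 6 (rule 22): 00011111111111000
Gen 7 (rule 45): 11010000000000011
Gen 8 (rule 22): 00011000000000100
Gen 9 (rule 45): 11010011111110101
Gen 10 (rule 22): 00011100000000101
Gen 11 (rule 45): 11010001111110111
Gen 12 (rule 22): 00011010000000000

Answer: 00011010000000000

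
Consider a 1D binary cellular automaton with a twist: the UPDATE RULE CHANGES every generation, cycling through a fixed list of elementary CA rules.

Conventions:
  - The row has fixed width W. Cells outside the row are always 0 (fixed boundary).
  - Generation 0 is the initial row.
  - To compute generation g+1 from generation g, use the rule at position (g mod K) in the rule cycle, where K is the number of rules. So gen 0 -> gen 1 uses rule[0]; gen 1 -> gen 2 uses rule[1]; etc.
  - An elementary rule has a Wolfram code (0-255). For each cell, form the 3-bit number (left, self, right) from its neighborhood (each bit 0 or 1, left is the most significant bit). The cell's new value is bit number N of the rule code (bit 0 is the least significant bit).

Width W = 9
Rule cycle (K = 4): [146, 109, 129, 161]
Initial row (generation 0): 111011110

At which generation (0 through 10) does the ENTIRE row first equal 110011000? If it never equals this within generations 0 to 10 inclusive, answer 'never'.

Gen 0: 111011110
Gen 1 (rule 146): 010001101
Gen 2 (rule 109): 010101111
Gen 3 (rule 129): 000000110
Gen 4 (rule 161): 111110000
Gen 5 (rule 146): 011101000
Gen 6 (rule 109): 010111011
Gen 7 (rule 129): 000010000
Gen 8 (rule 161): 111000111
Gen 9 (rule 146): 010101010
Gen 10 (rule 109): 011111110

Answer: never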